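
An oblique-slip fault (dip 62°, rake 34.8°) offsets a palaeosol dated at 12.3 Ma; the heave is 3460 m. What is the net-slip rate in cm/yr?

0.105 cm/yr

dip-slip = heave / cos(dip) = 3460 / cos(62°) = 7370 m
net slip = dip-slip / sin(rake) = 7370 / sin(34.8°) = 12910 m
rate = 12910 m / 12.3 Ma = 0.00105 m/yr = 0.105 cm/yr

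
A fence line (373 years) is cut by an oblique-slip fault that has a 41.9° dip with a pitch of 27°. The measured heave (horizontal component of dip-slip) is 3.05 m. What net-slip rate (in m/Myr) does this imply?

24200 m/Myr

dip-slip = heave / cos(dip) = 3.05 / cos(41.9°) = 4.098 m
net slip = dip-slip / sin(rake) = 4.098 / sin(27°) = 9.026 m
rate = 9.026 m / 373 years = 0.0242 m/yr = 24200 m/Myr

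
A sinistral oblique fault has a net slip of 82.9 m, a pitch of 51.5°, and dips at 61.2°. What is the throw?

dip-slip = net slip × sin(rake) = 82.9 m × sin(51.5°) = 64.88 m
throw = dip-slip × sin(dip) = 64.88 × sin(61.2°) = 56.9 m

56.9 m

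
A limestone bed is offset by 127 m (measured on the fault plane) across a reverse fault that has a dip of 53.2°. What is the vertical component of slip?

throw = dip-slip × sin(dip) = 127 m × sin(53.2°) = 102 m

102 m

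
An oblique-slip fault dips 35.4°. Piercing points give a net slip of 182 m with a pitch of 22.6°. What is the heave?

57 m

dip-slip = net slip × sin(rake) = 182 m × sin(22.6°) = 69.94 m
heave = dip-slip × cos(dip) = 69.94 × cos(35.4°) = 57 m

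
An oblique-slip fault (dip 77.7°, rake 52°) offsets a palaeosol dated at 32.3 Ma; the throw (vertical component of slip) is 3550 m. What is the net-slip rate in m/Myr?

dip-slip = throw / sin(dip) = 3550 / sin(77.7°) = 3633 m
net slip = dip-slip / sin(rake) = 3633 / sin(52°) = 4611 m
rate = 4611 m / 32.3 Ma = 0.000143 m/yr = 143 m/Myr

143 m/Myr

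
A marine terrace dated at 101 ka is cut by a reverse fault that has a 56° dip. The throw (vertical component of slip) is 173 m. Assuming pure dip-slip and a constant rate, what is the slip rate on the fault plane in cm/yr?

0.207 cm/yr

dip-slip = throw / sin(dip) = 173 m / sin(56°) = 208.7 m
rate = 208.7 m / 101 ka = 0.00207 m/yr = 0.207 cm/yr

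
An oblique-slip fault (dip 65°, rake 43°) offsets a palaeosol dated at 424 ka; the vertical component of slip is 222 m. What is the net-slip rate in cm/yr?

0.0847 cm/yr

dip-slip = throw / sin(dip) = 222 / sin(65°) = 244.9 m
net slip = dip-slip / sin(rake) = 244.9 / sin(43°) = 359.2 m
rate = 359.2 m / 424 ka = 0.000847 m/yr = 0.0847 cm/yr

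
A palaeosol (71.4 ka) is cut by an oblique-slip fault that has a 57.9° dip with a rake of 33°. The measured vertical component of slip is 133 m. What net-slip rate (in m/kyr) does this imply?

dip-slip = throw / sin(dip) = 133 / sin(57.9°) = 157 m
net slip = dip-slip / sin(rake) = 157 / sin(33°) = 288.3 m
rate = 288.3 m / 71.4 ka = 0.00404 m/yr = 4.04 m/kyr

4.04 m/kyr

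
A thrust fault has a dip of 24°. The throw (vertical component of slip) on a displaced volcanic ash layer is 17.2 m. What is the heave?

heave = throw / tan(dip) = 17.2 / tan(24°) = 38.6 m

38.6 m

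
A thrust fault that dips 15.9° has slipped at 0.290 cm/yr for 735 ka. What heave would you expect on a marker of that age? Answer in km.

dip-slip = rate × time = 0.290 cm/yr × 735 ka = 2132 m
heave = dip-slip × cos(dip) = 2132 × cos(15.9°) = 2050 m = 2.05 km

2.05 km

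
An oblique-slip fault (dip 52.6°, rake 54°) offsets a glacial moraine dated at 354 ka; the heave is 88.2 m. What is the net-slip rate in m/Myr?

dip-slip = heave / cos(dip) = 88.2 / cos(52.6°) = 145.2 m
net slip = dip-slip / sin(rake) = 145.2 / sin(54°) = 179.5 m
rate = 179.5 m / 354 ka = 0.000507 m/yr = 507 m/Myr

507 m/Myr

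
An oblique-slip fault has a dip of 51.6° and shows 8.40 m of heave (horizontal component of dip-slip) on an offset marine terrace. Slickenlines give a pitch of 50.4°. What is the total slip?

17.6 m

dip-slip = heave / cos(dip) = 8.40 / cos(51.6°) = 13.52 m
net slip = dip-slip / sin(rake) = 13.52 / sin(50.4°) = 17.6 m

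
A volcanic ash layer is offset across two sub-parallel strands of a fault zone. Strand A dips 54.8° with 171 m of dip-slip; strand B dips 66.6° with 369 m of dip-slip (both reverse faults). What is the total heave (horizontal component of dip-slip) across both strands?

heave_A = 171 × cos(54.8°) = 98.57 m
heave_B = 369 × cos(66.6°) = 146.5 m
total = 98.57 + 146.5 = 245 m

245 m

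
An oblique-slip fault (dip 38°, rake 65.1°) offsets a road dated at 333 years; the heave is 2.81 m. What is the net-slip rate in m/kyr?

11.8 m/kyr

dip-slip = heave / cos(dip) = 2.81 / cos(38°) = 3.566 m
net slip = dip-slip / sin(rake) = 3.566 / sin(65.1°) = 3.931 m
rate = 3.931 m / 333 years = 0.0118 m/yr = 11.8 m/kyr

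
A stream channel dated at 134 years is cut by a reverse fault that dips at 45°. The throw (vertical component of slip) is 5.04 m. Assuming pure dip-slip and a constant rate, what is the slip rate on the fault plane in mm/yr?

dip-slip = throw / sin(dip) = 5.04 m / sin(45°) = 7.128 m
rate = 7.128 m / 134 years = 0.0532 m/yr = 53.2 mm/yr

53.2 mm/yr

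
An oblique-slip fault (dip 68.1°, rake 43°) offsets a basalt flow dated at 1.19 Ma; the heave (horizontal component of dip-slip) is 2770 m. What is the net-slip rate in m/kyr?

9.15 m/kyr

dip-slip = heave / cos(dip) = 2770 / cos(68.1°) = 7427 m
net slip = dip-slip / sin(rake) = 7427 / sin(43°) = 10890 m
rate = 10890 m / 1.19 Ma = 0.00915 m/yr = 9.15 m/kyr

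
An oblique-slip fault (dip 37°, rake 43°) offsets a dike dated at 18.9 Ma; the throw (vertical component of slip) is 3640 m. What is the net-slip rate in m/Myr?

dip-slip = throw / sin(dip) = 3640 / sin(37°) = 6048 m
net slip = dip-slip / sin(rake) = 6048 / sin(43°) = 8869 m
rate = 8869 m / 18.9 Ma = 0.000469 m/yr = 469 m/Myr

469 m/Myr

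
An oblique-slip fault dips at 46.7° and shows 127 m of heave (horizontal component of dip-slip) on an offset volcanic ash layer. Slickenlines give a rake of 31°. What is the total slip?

dip-slip = heave / cos(dip) = 127 / cos(46.7°) = 185.2 m
net slip = dip-slip / sin(rake) = 185.2 / sin(31°) = 360 m

360 m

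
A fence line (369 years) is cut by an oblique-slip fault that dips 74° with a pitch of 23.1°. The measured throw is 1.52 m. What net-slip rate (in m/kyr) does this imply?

dip-slip = throw / sin(dip) = 1.52 / sin(74°) = 1.581 m
net slip = dip-slip / sin(rake) = 1.581 / sin(23.1°) = 4.030 m
rate = 4.030 m / 369 years = 0.0109 m/yr = 10.9 m/kyr

10.9 m/kyr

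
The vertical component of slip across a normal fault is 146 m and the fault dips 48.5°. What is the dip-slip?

195 m

dip-slip = throw / sin(dip) = 146 / sin(48.5°) = 195 m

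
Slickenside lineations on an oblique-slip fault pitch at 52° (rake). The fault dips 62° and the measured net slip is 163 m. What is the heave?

60.3 m

dip-slip = net slip × sin(rake) = 163 m × sin(52°) = 128.4 m
heave = dip-slip × cos(dip) = 128.4 × cos(62°) = 60.3 m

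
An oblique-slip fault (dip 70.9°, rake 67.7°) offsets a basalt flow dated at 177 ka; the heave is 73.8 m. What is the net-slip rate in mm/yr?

1.38 mm/yr

dip-slip = heave / cos(dip) = 73.8 / cos(70.9°) = 225.5 m
net slip = dip-slip / sin(rake) = 225.5 / sin(67.7°) = 243.8 m
rate = 243.8 m / 177 ka = 0.00138 m/yr = 1.38 mm/yr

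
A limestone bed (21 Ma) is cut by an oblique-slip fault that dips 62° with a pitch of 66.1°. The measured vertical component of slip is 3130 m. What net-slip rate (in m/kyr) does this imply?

dip-slip = throw / sin(dip) = 3130 / sin(62°) = 3545 m
net slip = dip-slip / sin(rake) = 3545 / sin(66.1°) = 3877 m
rate = 3877 m / 21 Ma = 0.000185 m/yr = 0.185 m/kyr

0.185 m/kyr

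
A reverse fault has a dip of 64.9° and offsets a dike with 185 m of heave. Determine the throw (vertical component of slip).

395 m

throw = heave × tan(dip) = 185 × tan(64.9°) = 395 m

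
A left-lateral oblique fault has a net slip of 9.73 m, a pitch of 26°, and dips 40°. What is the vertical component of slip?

dip-slip = net slip × sin(rake) = 9.73 m × sin(26°) = 4.265 m
throw = dip-slip × sin(dip) = 4.265 × sin(40°) = 2.74 m

2.74 m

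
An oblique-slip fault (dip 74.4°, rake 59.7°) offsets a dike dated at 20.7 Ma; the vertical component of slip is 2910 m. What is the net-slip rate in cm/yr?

0.0169 cm/yr

dip-slip = throw / sin(dip) = 2910 / sin(74.4°) = 3021 m
net slip = dip-slip / sin(rake) = 3021 / sin(59.7°) = 3499 m
rate = 3499 m / 20.7 Ma = 0.000169 m/yr = 0.0169 cm/yr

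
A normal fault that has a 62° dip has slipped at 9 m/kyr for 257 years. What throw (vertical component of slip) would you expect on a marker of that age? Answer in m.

dip-slip = rate × time = 9 m/kyr × 257 years = 2.313 m
throw = dip-slip × sin(dip) = 2.313 × sin(62°) = 2.04 m

2.04 m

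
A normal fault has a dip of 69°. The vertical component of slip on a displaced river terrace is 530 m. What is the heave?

203 m

heave = throw / tan(dip) = 530 / tan(69°) = 203 m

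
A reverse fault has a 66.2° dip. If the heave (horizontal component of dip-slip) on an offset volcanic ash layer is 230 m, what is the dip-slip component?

dip-slip = heave / cos(dip) = 230 / cos(66.2°) = 570 m

570 m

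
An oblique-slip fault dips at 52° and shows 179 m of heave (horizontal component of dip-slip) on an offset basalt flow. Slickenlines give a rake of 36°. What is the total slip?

dip-slip = heave / cos(dip) = 179 / cos(52°) = 290.7 m
net slip = dip-slip / sin(rake) = 290.7 / sin(36°) = 495 m

495 m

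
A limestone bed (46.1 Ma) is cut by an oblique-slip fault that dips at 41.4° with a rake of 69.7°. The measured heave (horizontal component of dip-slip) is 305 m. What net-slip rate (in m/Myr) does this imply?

dip-slip = heave / cos(dip) = 305 / cos(41.4°) = 406.6 m
net slip = dip-slip / sin(rake) = 406.6 / sin(69.7°) = 433.5 m
rate = 433.5 m / 46.1 Ma = 0.00000940 m/yr = 9.40 m/Myr

9.40 m/Myr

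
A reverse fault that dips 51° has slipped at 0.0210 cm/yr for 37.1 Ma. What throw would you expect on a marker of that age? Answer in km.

dip-slip = rate × time = 0.0210 cm/yr × 37.1 Ma = 7791 m
throw = dip-slip × sin(dip) = 7791 × sin(51°) = 6050 m = 6.05 km

6.05 km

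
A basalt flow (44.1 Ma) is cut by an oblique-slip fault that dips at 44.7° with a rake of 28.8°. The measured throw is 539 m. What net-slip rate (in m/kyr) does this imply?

0.0361 m/kyr

dip-slip = throw / sin(dip) = 539 / sin(44.7°) = 766.3 m
net slip = dip-slip / sin(rake) = 766.3 / sin(28.8°) = 1591 m
rate = 1591 m / 44.1 Ma = 0.0000361 m/yr = 0.0361 m/kyr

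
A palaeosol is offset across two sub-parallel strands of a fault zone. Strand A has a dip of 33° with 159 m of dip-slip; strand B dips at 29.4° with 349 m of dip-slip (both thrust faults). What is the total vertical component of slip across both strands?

throw_A = 159 × sin(33°) = 86.60 m
throw_B = 349 × sin(29.4°) = 171.3 m
total = 86.60 + 171.3 = 258 m

258 m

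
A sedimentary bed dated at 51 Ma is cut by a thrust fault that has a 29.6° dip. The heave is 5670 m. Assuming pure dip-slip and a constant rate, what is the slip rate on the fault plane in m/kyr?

dip-slip = heave / cos(dip) = 5670 m / cos(29.6°) = 6521 m
rate = 6521 m / 51 Ma = 0.000128 m/yr = 0.128 m/kyr

0.128 m/kyr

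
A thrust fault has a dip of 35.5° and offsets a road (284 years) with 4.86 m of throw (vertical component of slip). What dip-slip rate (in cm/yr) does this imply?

2.95 cm/yr

dip-slip = throw / sin(dip) = 4.86 m / sin(35.5°) = 8.369 m
rate = 8.369 m / 284 years = 0.0295 m/yr = 2.95 cm/yr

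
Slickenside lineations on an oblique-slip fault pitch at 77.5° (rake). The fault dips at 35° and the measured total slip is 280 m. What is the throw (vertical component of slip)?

157 m

dip-slip = net slip × sin(rake) = 280 m × sin(77.5°) = 273.4 m
throw = dip-slip × sin(dip) = 273.4 × sin(35°) = 157 m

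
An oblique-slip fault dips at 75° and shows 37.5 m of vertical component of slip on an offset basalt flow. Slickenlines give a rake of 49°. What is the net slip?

51.4 m

dip-slip = throw / sin(dip) = 37.5 / sin(75°) = 38.82 m
net slip = dip-slip / sin(rake) = 38.82 / sin(49°) = 51.4 m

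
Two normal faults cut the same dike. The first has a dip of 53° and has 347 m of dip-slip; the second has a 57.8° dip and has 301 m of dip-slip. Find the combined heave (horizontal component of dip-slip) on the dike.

heave_A = 347 × cos(53°) = 208.8 m
heave_B = 301 × cos(57.8°) = 160.4 m
total = 208.8 + 160.4 = 369 m

369 m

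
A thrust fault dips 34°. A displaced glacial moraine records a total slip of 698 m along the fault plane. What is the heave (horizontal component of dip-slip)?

heave = dip-slip × cos(dip) = 698 m × cos(34°) = 579 m

579 m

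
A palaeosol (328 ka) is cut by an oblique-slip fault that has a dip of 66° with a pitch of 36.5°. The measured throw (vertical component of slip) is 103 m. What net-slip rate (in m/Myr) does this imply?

578 m/Myr

dip-slip = throw / sin(dip) = 103 / sin(66°) = 112.7 m
net slip = dip-slip / sin(rake) = 112.7 / sin(36.5°) = 189.5 m
rate = 189.5 m / 328 ka = 0.000578 m/yr = 578 m/Myr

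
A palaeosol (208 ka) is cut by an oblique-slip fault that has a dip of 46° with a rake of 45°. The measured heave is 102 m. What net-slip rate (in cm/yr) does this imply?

0.0998 cm/yr

dip-slip = heave / cos(dip) = 102 / cos(46°) = 146.8 m
net slip = dip-slip / sin(rake) = 146.8 / sin(45°) = 207.7 m
rate = 207.7 m / 208 ka = 0.000998 m/yr = 0.0998 cm/yr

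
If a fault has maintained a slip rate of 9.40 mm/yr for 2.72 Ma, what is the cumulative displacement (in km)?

slip = rate × time = 9.40 mm/yr × 2.72 Ma = 25600 m = 25.6 km

25.6 km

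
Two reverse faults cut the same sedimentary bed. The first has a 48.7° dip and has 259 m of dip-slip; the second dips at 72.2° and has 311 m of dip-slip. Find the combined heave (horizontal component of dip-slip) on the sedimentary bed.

266 m

heave_A = 259 × cos(48.7°) = 170.9 m
heave_B = 311 × cos(72.2°) = 95.07 m
total = 170.9 + 95.07 = 266 m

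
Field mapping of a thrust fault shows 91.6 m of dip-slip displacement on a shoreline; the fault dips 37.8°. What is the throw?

56.1 m

throw = dip-slip × sin(dip) = 91.6 m × sin(37.8°) = 56.1 m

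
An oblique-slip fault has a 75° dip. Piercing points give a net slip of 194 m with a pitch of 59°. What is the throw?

161 m

dip-slip = net slip × sin(rake) = 194 m × sin(59°) = 166.3 m
throw = dip-slip × sin(dip) = 166.3 × sin(75°) = 161 m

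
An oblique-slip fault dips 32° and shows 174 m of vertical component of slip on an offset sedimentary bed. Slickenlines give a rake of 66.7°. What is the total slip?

358 m

dip-slip = throw / sin(dip) = 174 / sin(32°) = 328.4 m
net slip = dip-slip / sin(rake) = 328.4 / sin(66.7°) = 358 m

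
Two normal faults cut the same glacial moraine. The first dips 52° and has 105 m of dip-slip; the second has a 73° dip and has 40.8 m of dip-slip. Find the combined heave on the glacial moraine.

heave_A = 105 × cos(52°) = 64.64 m
heave_B = 40.8 × cos(73°) = 11.93 m
total = 64.64 + 11.93 = 76.6 m

76.6 m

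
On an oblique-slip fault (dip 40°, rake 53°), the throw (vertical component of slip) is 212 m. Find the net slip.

413 m

dip-slip = throw / sin(dip) = 212 / sin(40°) = 329.8 m
net slip = dip-slip / sin(rake) = 329.8 / sin(53°) = 413 m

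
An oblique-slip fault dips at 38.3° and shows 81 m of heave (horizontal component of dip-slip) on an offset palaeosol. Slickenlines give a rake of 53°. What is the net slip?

dip-slip = heave / cos(dip) = 81 / cos(38.3°) = 103.2 m
net slip = dip-slip / sin(rake) = 103.2 / sin(53°) = 129 m

129 m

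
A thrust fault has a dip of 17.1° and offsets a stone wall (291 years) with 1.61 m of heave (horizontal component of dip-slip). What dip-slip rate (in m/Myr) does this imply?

dip-slip = heave / cos(dip) = 1.61 m / cos(17.1°) = 1.684 m
rate = 1.684 m / 291 years = 0.00579 m/yr = 5790 m/Myr

5790 m/Myr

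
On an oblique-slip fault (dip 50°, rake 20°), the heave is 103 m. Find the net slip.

469 m

dip-slip = heave / cos(dip) = 103 / cos(50°) = 160.2 m
net slip = dip-slip / sin(rake) = 160.2 / sin(20°) = 469 m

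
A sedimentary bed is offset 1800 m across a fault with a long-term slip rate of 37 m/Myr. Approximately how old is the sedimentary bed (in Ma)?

age = offset / rate = 1800 m / (37 m/Myr) = 4.86e+07 yr = 48.6 Ma

48.6 Ma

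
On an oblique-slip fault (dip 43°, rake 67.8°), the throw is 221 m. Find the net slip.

350 m

dip-slip = throw / sin(dip) = 221 / sin(43°) = 324 m
net slip = dip-slip / sin(rake) = 324 / sin(67.8°) = 350 m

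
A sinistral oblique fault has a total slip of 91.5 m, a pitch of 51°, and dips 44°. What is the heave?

51.2 m

dip-slip = net slip × sin(rake) = 91.5 m × sin(51°) = 71.11 m
heave = dip-slip × cos(dip) = 71.11 × cos(44°) = 51.2 m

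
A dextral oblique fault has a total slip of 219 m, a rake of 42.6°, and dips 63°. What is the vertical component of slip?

132 m

dip-slip = net slip × sin(rake) = 219 m × sin(42.6°) = 148.2 m
throw = dip-slip × sin(dip) = 148.2 × sin(63°) = 132 m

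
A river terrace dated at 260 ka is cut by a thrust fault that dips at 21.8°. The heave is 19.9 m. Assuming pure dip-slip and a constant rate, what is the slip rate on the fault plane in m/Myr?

dip-slip = heave / cos(dip) = 19.9 m / cos(21.8°) = 21.43 m
rate = 21.43 m / 260 ka = 0.0000824 m/yr = 82.4 m/Myr

82.4 m/Myr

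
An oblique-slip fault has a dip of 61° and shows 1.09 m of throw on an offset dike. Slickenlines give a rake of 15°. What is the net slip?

4.82 m

dip-slip = throw / sin(dip) = 1.09 / sin(61°) = 1.246 m
net slip = dip-slip / sin(rake) = 1.246 / sin(15°) = 4.82 m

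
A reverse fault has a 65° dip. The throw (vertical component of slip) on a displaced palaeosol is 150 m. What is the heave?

heave = throw / tan(dip) = 150 / tan(65°) = 69.9 m

69.9 m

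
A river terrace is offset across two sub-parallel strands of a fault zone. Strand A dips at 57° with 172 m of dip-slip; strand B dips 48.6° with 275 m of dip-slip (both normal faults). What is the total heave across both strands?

heave_A = 172 × cos(57°) = 93.68 m
heave_B = 275 × cos(48.6°) = 181.9 m
total = 93.68 + 181.9 = 276 m

276 m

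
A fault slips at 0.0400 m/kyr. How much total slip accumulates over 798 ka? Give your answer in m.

31.9 m

slip = rate × time = 0.0400 m/kyr × 798 ka = 31.9 m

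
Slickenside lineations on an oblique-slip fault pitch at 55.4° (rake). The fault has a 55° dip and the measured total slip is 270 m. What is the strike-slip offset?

strike-slip = net slip × cos(rake) = 270 m × cos(55.4°) = 153 m

153 m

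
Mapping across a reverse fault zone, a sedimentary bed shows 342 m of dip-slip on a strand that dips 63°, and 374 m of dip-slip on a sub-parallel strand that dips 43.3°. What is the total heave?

heave_A = 342 × cos(63°) = 155.3 m
heave_B = 374 × cos(43.3°) = 272.2 m
total = 155.3 + 272.2 = 427 m

427 m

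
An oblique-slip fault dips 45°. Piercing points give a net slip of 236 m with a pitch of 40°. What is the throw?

107 m

dip-slip = net slip × sin(rake) = 236 m × sin(40°) = 151.7 m
throw = dip-slip × sin(dip) = 151.7 × sin(45°) = 107 m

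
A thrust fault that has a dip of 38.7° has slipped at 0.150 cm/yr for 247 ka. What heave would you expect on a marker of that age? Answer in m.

289 m

dip-slip = rate × time = 0.150 cm/yr × 247 ka = 370.5 m
heave = dip-slip × cos(dip) = 370.5 × cos(38.7°) = 289 m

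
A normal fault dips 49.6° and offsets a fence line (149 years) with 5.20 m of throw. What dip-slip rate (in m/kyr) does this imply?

45.8 m/kyr

dip-slip = throw / sin(dip) = 5.20 m / sin(49.6°) = 6.828 m
rate = 6.828 m / 149 years = 0.0458 m/yr = 45.8 m/kyr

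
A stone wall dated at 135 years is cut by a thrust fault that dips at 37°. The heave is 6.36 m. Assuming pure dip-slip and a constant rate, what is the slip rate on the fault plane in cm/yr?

dip-slip = heave / cos(dip) = 6.36 m / cos(37°) = 7.964 m
rate = 7.964 m / 135 years = 0.0590 m/yr = 5.90 cm/yr

5.90 cm/yr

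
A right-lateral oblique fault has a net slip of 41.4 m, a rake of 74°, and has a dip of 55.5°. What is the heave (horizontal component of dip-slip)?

dip-slip = net slip × sin(rake) = 41.4 m × sin(74°) = 39.80 m
heave = dip-slip × cos(dip) = 39.80 × cos(55.5°) = 22.5 m

22.5 m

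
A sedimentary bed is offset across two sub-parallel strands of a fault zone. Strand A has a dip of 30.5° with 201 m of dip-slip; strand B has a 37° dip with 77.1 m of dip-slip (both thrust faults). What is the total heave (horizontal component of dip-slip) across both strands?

heave_A = 201 × cos(30.5°) = 173.2 m
heave_B = 77.1 × cos(37°) = 61.57 m
total = 173.2 + 61.57 = 235 m

235 m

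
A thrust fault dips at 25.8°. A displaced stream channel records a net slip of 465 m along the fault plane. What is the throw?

202 m

throw = dip-slip × sin(dip) = 465 m × sin(25.8°) = 202 m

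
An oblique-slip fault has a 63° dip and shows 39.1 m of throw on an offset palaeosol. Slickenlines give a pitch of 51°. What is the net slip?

dip-slip = throw / sin(dip) = 39.1 / sin(63°) = 43.88 m
net slip = dip-slip / sin(rake) = 43.88 / sin(51°) = 56.5 m

56.5 m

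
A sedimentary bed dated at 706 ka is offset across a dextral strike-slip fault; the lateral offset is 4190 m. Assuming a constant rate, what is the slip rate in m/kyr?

5.93 m/kyr

rate = 4190 m / 706 ka = 0.00593 m/yr = 5.93 m/kyr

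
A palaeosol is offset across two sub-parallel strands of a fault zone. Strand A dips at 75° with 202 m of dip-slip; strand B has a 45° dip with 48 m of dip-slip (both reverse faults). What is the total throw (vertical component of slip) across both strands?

229 m

throw_A = 202 × sin(75°) = 195.1 m
throw_B = 48 × sin(45°) = 33.94 m
total = 195.1 + 33.94 = 229 m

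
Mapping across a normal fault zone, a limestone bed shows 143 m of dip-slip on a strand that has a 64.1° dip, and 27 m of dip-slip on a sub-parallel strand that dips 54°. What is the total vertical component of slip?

150 m

throw_A = 143 × sin(64.1°) = 128.6 m
throw_B = 27 × sin(54°) = 21.84 m
total = 128.6 + 21.84 = 150 m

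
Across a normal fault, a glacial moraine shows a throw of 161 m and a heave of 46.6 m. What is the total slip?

net slip = √(throw² + heave²) = √(161² + 46.6²) = 168 m

168 m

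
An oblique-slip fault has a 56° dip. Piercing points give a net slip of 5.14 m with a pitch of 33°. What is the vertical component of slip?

dip-slip = net slip × sin(rake) = 5.14 m × sin(33°) = 2.799 m
throw = dip-slip × sin(dip) = 2.799 × sin(56°) = 2.32 m

2.32 m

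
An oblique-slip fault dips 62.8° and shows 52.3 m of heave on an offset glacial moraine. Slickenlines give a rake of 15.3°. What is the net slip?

434 m

dip-slip = heave / cos(dip) = 52.3 / cos(62.8°) = 114.4 m
net slip = dip-slip / sin(rake) = 114.4 / sin(15.3°) = 434 m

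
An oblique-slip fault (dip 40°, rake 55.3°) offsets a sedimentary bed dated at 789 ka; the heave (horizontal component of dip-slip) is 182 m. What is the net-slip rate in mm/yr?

dip-slip = heave / cos(dip) = 182 / cos(40°) = 237.6 m
net slip = dip-slip / sin(rake) = 237.6 / sin(55.3°) = 289 m
rate = 289 m / 789 ka = 0.000366 m/yr = 0.366 mm/yr

0.366 mm/yr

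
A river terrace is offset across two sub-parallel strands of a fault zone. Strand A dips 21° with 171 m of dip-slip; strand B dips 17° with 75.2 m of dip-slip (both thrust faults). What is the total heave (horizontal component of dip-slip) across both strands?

232 m

heave_A = 171 × cos(21°) = 159.6 m
heave_B = 75.2 × cos(17°) = 71.91 m
total = 159.6 + 71.91 = 232 m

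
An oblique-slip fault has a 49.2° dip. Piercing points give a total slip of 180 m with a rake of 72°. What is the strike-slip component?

strike-slip = net slip × cos(rake) = 180 m × cos(72°) = 55.6 m

55.6 m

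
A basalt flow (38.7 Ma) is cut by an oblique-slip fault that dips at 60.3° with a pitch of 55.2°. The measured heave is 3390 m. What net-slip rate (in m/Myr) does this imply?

215 m/Myr

dip-slip = heave / cos(dip) = 3390 / cos(60.3°) = 6842 m
net slip = dip-slip / sin(rake) = 6842 / sin(55.2°) = 8332 m
rate = 8332 m / 38.7 Ma = 0.000215 m/yr = 215 m/Myr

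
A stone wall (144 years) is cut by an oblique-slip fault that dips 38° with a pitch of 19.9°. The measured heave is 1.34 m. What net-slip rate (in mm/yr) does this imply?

34.7 mm/yr

dip-slip = heave / cos(dip) = 1.34 / cos(38°) = 1.700 m
net slip = dip-slip / sin(rake) = 1.700 / sin(19.9°) = 4.996 m
rate = 4.996 m / 144 years = 0.0347 m/yr = 34.7 mm/yr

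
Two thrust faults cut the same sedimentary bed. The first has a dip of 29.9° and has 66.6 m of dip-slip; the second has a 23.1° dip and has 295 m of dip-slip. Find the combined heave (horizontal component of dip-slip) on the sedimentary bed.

heave_A = 66.6 × cos(29.9°) = 57.74 m
heave_B = 295 × cos(23.1°) = 271.3 m
total = 57.74 + 271.3 = 329 m

329 m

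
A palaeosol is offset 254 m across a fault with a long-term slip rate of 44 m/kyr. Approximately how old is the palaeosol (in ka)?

5.77 ka

age = offset / rate = 254 m / (44 m/kyr) = 5770 yr = 5.77 ka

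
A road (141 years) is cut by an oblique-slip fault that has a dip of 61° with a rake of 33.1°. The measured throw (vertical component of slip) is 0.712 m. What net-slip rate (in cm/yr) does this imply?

dip-slip = throw / sin(dip) = 0.712 / sin(61°) = 0.8141 m
net slip = dip-slip / sin(rake) = 0.8141 / sin(33.1°) = 1.491 m
rate = 1.491 m / 141 years = 0.0106 m/yr = 1.06 cm/yr

1.06 cm/yr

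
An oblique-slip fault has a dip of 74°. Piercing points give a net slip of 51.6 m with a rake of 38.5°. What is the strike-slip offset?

strike-slip = net slip × cos(rake) = 51.6 m × cos(38.5°) = 40.4 m

40.4 m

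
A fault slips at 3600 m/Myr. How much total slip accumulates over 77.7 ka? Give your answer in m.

slip = rate × time = 3600 m/Myr × 77.7 ka = 280 m

280 m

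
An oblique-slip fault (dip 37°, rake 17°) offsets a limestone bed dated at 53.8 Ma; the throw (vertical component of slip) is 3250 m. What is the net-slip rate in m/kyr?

0.343 m/kyr

dip-slip = throw / sin(dip) = 3250 / sin(37°) = 5400 m
net slip = dip-slip / sin(rake) = 5400 / sin(17°) = 18470 m
rate = 18470 m / 53.8 Ma = 0.000343 m/yr = 0.343 m/kyr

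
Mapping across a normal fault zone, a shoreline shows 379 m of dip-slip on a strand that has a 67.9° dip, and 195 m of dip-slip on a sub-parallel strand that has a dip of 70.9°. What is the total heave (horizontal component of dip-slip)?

206 m

heave_A = 379 × cos(67.9°) = 142.6 m
heave_B = 195 × cos(70.9°) = 63.81 m
total = 142.6 + 63.81 = 206 m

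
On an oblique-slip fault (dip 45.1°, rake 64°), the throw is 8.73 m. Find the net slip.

dip-slip = throw / sin(dip) = 8.73 / sin(45.1°) = 12.32 m
net slip = dip-slip / sin(rake) = 12.32 / sin(64°) = 13.7 m

13.7 m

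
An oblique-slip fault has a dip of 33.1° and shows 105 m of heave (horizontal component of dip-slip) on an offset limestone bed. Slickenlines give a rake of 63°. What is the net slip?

dip-slip = heave / cos(dip) = 105 / cos(33.1°) = 125.3 m
net slip = dip-slip / sin(rake) = 125.3 / sin(63°) = 141 m

141 m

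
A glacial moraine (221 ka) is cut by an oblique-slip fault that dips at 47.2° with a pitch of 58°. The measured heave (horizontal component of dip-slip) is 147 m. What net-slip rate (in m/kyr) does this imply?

1.15 m/kyr

dip-slip = heave / cos(dip) = 147 / cos(47.2°) = 216.4 m
net slip = dip-slip / sin(rake) = 216.4 / sin(58°) = 255.1 m
rate = 255.1 m / 221 ka = 0.00115 m/yr = 1.15 m/kyr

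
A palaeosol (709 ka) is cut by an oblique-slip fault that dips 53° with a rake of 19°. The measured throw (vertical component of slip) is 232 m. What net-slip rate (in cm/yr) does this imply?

0.126 cm/yr

dip-slip = throw / sin(dip) = 232 / sin(53°) = 290.5 m
net slip = dip-slip / sin(rake) = 290.5 / sin(19°) = 892.3 m
rate = 892.3 m / 709 ka = 0.00126 m/yr = 0.126 cm/yr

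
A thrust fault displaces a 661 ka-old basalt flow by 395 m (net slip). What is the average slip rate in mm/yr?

0.598 mm/yr

rate = 395 m / 661 ka = 0.000598 m/yr = 0.598 mm/yr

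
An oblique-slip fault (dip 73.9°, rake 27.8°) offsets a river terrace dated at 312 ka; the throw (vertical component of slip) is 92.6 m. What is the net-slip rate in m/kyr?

0.662 m/kyr

dip-slip = throw / sin(dip) = 92.6 / sin(73.9°) = 96.38 m
net slip = dip-slip / sin(rake) = 96.38 / sin(27.8°) = 206.7 m
rate = 206.7 m / 312 ka = 0.000662 m/yr = 0.662 m/kyr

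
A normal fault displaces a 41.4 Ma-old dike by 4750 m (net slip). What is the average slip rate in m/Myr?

rate = 4750 m / 41.4 Ma = 0.000115 m/yr = 115 m/Myr

115 m/Myr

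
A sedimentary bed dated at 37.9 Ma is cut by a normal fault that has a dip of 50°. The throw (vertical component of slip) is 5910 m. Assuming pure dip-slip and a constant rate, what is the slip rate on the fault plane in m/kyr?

dip-slip = throw / sin(dip) = 5910 m / sin(50°) = 7715 m
rate = 7715 m / 37.9 Ma = 0.000204 m/yr = 0.204 m/kyr

0.204 m/kyr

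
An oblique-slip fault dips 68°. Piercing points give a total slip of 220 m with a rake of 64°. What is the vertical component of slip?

183 m

dip-slip = net slip × sin(rake) = 220 m × sin(64°) = 197.7 m
throw = dip-slip × sin(dip) = 197.7 × sin(68°) = 183 m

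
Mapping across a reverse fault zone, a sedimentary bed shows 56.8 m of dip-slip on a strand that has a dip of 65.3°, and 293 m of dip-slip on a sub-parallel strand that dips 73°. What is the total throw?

throw_A = 56.8 × sin(65.3°) = 51.60 m
throw_B = 293 × sin(73°) = 280.2 m
total = 51.60 + 280.2 = 332 m

332 m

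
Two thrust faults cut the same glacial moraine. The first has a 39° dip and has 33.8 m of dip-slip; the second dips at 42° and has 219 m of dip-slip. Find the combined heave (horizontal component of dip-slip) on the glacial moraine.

189 m

heave_A = 33.8 × cos(39°) = 26.27 m
heave_B = 219 × cos(42°) = 162.7 m
total = 26.27 + 162.7 = 189 m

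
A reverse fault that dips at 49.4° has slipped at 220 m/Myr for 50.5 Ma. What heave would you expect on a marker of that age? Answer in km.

dip-slip = rate × time = 220 m/Myr × 50.5 Ma = 11110 m
heave = dip-slip × cos(dip) = 11110 × cos(49.4°) = 7230 m = 7.23 km

7.23 km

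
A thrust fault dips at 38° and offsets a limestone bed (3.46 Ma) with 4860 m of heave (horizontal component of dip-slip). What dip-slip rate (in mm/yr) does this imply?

1.78 mm/yr

dip-slip = heave / cos(dip) = 4860 m / cos(38°) = 6167 m
rate = 6167 m / 3.46 Ma = 0.00178 m/yr = 1.78 mm/yr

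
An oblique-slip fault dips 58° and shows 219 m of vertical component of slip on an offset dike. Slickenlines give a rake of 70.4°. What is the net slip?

dip-slip = throw / sin(dip) = 219 / sin(58°) = 258.2 m
net slip = dip-slip / sin(rake) = 258.2 / sin(70.4°) = 274 m

274 m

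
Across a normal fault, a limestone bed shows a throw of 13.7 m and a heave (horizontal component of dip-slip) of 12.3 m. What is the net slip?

net slip = √(throw² + heave²) = √(13.7² + 12.3²) = 18.4 m

18.4 m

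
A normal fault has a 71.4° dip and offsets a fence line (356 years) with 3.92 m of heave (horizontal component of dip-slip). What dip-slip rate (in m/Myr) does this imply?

34500 m/Myr

dip-slip = heave / cos(dip) = 3.92 m / cos(71.4°) = 12.29 m
rate = 12.29 m / 356 years = 0.0345 m/yr = 34500 m/Myr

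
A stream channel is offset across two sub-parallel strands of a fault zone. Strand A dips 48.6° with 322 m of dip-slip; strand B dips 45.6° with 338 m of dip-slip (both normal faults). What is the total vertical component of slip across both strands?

throw_A = 322 × sin(48.6°) = 241.5 m
throw_B = 338 × sin(45.6°) = 241.5 m
total = 241.5 + 241.5 = 483 m

483 m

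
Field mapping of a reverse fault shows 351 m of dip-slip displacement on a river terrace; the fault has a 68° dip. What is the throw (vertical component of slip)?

throw = dip-slip × sin(dip) = 351 m × sin(68°) = 325 m

325 m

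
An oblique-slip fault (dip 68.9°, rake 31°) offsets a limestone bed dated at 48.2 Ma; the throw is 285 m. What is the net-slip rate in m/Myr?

12.3 m/Myr

dip-slip = throw / sin(dip) = 285 / sin(68.9°) = 305.5 m
net slip = dip-slip / sin(rake) = 305.5 / sin(31°) = 593.1 m
rate = 593.1 m / 48.2 Ma = 0.0000123 m/yr = 12.3 m/Myr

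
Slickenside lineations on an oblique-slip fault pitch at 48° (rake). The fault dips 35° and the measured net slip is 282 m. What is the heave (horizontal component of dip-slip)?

172 m

dip-slip = net slip × sin(rake) = 282 m × sin(48°) = 209.6 m
heave = dip-slip × cos(dip) = 209.6 × cos(35°) = 172 m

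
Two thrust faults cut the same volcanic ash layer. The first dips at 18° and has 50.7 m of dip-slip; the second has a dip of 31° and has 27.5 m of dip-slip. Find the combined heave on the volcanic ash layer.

heave_A = 50.7 × cos(18°) = 48.22 m
heave_B = 27.5 × cos(31°) = 23.57 m
total = 48.22 + 23.57 = 71.8 m

71.8 m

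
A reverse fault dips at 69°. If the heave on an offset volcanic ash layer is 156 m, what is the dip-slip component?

435 m

dip-slip = heave / cos(dip) = 156 / cos(69°) = 435 m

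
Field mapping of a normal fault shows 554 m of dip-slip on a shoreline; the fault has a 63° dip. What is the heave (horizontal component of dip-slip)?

heave = dip-slip × cos(dip) = 554 m × cos(63°) = 252 m

252 m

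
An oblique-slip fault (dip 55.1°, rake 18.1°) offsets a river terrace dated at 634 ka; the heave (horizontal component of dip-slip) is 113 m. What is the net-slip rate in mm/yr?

1 mm/yr

dip-slip = heave / cos(dip) = 113 / cos(55.1°) = 197.5 m
net slip = dip-slip / sin(rake) = 197.5 / sin(18.1°) = 635.7 m
rate = 635.7 m / 634 ka = 0.00100 m/yr = 1 mm/yr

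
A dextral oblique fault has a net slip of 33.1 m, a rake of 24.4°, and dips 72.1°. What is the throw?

dip-slip = net slip × sin(rake) = 33.1 m × sin(24.4°) = 13.67 m
throw = dip-slip × sin(dip) = 13.67 × sin(72.1°) = 13 m

13 m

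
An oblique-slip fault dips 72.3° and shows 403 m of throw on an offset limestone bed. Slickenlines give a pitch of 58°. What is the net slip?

dip-slip = throw / sin(dip) = 403 / sin(72.3°) = 423 m
net slip = dip-slip / sin(rake) = 423 / sin(58°) = 499 m

499 m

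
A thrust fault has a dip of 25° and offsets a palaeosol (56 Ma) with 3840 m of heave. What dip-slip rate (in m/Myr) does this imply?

dip-slip = heave / cos(dip) = 3840 m / cos(25°) = 4237 m
rate = 4237 m / 56 Ma = 0.0000757 m/yr = 75.7 m/Myr

75.7 m/Myr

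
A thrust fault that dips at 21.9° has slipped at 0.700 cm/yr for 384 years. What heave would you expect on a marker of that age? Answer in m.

dip-slip = rate × time = 0.700 cm/yr × 384 years = 2.688 m
heave = dip-slip × cos(dip) = 2.688 × cos(21.9°) = 2.49 m

2.49 m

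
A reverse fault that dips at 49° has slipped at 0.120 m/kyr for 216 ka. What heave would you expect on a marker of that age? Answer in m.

dip-slip = rate × time = 0.120 m/kyr × 216 ka = 25.92 m
heave = dip-slip × cos(dip) = 25.92 × cos(49°) = 17 m

17 m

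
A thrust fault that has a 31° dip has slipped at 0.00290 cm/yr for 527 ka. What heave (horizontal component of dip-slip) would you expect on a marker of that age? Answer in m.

dip-slip = rate × time = 0.00290 cm/yr × 527 ka = 15.28 m
heave = dip-slip × cos(dip) = 15.28 × cos(31°) = 13.1 m

13.1 m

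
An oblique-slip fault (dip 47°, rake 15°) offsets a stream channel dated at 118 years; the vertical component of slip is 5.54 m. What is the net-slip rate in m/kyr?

248 m/kyr

dip-slip = throw / sin(dip) = 5.54 / sin(47°) = 7.575 m
net slip = dip-slip / sin(rake) = 7.575 / sin(15°) = 29.27 m
rate = 29.27 m / 118 years = 0.248 m/yr = 248 m/kyr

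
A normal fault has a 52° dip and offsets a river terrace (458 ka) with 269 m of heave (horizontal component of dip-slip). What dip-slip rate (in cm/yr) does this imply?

dip-slip = heave / cos(dip) = 269 m / cos(52°) = 436.9 m
rate = 436.9 m / 458 ka = 0.000954 m/yr = 0.0954 cm/yr

0.0954 cm/yr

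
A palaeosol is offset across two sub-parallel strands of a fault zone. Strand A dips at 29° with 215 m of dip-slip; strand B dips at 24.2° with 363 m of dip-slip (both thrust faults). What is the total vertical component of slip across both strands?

throw_A = 215 × sin(29°) = 104.2 m
throw_B = 363 × sin(24.2°) = 148.8 m
total = 104.2 + 148.8 = 253 m

253 m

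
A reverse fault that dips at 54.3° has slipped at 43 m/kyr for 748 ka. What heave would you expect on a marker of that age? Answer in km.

18.8 km

dip-slip = rate × time = 43 m/kyr × 748 ka = 32160 m
heave = dip-slip × cos(dip) = 32160 × cos(54.3°) = 18800 m = 18.8 km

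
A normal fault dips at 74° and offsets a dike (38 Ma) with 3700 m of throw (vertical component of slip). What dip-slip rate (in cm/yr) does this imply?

0.0101 cm/yr

dip-slip = throw / sin(dip) = 3700 m / sin(74°) = 3849 m
rate = 3849 m / 38 Ma = 0.000101 m/yr = 0.0101 cm/yr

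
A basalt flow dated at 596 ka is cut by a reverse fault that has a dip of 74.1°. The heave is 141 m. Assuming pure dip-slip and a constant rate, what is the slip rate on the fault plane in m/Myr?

dip-slip = heave / cos(dip) = 141 m / cos(74.1°) = 514.7 m
rate = 514.7 m / 596 ka = 0.000864 m/yr = 864 m/Myr

864 m/Myr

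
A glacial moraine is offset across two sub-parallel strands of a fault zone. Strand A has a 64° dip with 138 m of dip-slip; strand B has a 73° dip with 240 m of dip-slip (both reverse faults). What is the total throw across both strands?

throw_A = 138 × sin(64°) = 124 m
throw_B = 240 × sin(73°) = 229.5 m
total = 124 + 229.5 = 354 m

354 m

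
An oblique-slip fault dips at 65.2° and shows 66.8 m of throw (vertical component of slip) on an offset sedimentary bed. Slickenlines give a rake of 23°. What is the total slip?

dip-slip = throw / sin(dip) = 66.8 / sin(65.2°) = 73.59 m
net slip = dip-slip / sin(rake) = 73.59 / sin(23°) = 188 m

188 m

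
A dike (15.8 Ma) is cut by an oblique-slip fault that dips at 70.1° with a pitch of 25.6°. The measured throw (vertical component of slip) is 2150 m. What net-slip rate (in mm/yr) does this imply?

dip-slip = throw / sin(dip) = 2150 / sin(70.1°) = 2287 m
net slip = dip-slip / sin(rake) = 2287 / sin(25.6°) = 5292 m
rate = 5292 m / 15.8 Ma = 0.000335 m/yr = 0.335 mm/yr

0.335 mm/yr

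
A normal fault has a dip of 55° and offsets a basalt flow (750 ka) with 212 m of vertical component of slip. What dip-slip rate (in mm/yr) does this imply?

dip-slip = throw / sin(dip) = 212 m / sin(55°) = 258.8 m
rate = 258.8 m / 750 ka = 0.000345 m/yr = 0.345 mm/yr

0.345 mm/yr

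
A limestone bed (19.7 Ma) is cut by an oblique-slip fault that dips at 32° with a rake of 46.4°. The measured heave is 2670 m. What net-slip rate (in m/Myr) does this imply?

221 m/Myr

dip-slip = heave / cos(dip) = 2670 / cos(32°) = 3148 m
net slip = dip-slip / sin(rake) = 3148 / sin(46.4°) = 4348 m
rate = 4348 m / 19.7 Ma = 0.000221 m/yr = 221 m/Myr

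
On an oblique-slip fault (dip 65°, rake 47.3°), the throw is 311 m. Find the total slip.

467 m

dip-slip = throw / sin(dip) = 311 / sin(65°) = 343.2 m
net slip = dip-slip / sin(rake) = 343.2 / sin(47.3°) = 467 m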